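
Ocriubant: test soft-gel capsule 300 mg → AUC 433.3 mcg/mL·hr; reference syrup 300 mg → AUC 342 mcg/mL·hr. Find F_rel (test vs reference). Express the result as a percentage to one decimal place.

F_rel = (AUC_test/D_test) / (AUC_ref/D_ref)
      = (433.3/300) / (342/300)
      = 1.44433 / 1.14 = 1.2670 = 126.70%

F_rel = 126.7%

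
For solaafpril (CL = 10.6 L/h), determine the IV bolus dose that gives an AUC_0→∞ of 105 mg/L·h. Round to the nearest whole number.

Dose = 1113 mg

Dose_iv = CL × AUC_0→∞
     = 10.6 × 105 = 1113 mg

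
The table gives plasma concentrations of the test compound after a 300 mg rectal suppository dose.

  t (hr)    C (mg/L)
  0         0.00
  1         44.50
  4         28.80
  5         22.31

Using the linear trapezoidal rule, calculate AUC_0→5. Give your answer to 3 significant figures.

Trapezoidal AUC_0→5:
  [0→1]: (0.00+44.50)/2 × 1 = 22.25
  [1→4]: (44.50+28.80)/2 × 3 = 109.95
  [4→5]: (28.80+22.31)/2 × 1 = 25.555
  Sum = 157.755 mg/L·hr

AUC = 158 mg/L·hr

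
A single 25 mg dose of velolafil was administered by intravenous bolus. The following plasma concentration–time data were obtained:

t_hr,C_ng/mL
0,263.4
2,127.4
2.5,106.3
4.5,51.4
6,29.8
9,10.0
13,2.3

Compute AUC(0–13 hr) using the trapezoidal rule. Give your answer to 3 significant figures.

AUC = 752 ng/mL·hr

Trapezoidal AUC_0→13:
  [0→2]: (263.4+127.4)/2 × 2 = 390.8
  [2→2.5]: (127.4+106.3)/2 × 0.5 = 58.425
  [2.5→4.5]: (106.3+51.4)/2 × 2 = 157.7
  [4.5→6]: (51.4+29.8)/2 × 1.5 = 60.9
  [6→9]: (29.8+10.0)/2 × 3 = 59.7
  [9→13]: (10.0+2.3)/2 × 4 = 24.6
  Sum = 752.125 ng/mL·hr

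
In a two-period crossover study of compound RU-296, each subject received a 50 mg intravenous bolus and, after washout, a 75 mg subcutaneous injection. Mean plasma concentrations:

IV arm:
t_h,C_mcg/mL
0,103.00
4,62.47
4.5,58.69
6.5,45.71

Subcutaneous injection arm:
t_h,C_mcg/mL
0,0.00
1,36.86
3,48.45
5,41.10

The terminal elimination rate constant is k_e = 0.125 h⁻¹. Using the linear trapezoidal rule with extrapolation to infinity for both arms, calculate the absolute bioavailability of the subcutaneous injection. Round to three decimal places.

Trapezoidal AUC_0→6.5 (IV):
  [0→4]: (103.00+62.47)/2 × 4 = 330.94
  [4→4.5]: (62.47+58.69)/2 × 0.5 = 30.29
  [4.5→6.5]: (58.69+45.71)/2 × 2 = 104.4
  Sum = 465.63 mcg/mL·h
IV tail: 45.71/0.125 = 365.680; AUC_iv,0→∞ = 465.63 + 365.680 = 831.31 mcg/mL·h
Trapezoidal AUC_0→5 (subcutaneous injection):
  [0→1]: (0.00+36.86)/2 × 1 = 18.43
  [1→3]: (36.86+48.45)/2 × 2 = 85.31
  [3→5]: (48.45+41.10)/2 × 2 = 89.55
  Sum = 193.29 mcg/mL·h
subcutaneous injection tail: 41.10/0.125 = 328.800; AUC_ev,0→∞ = 193.29 + 328.800 = 522.09 mcg/mL·h
F = (AUC_ev/D_ev)/(AUC_iv/D_iv) = (522.09/75)/(831.31/50) = 6.9612/16.6262 = 0.4187

F = 0.419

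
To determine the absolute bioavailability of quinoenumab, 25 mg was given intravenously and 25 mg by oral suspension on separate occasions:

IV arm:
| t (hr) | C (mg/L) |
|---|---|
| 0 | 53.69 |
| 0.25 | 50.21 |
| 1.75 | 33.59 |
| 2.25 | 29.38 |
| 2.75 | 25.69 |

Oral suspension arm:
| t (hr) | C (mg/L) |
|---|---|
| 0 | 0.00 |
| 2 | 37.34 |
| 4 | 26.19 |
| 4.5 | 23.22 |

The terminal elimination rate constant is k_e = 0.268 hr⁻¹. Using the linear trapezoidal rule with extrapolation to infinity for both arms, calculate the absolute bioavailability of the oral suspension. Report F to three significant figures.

Trapezoidal AUC_0→2.75 (IV):
  [0→0.25]: (53.69+50.21)/2 × 0.25 = 12.9875
  [0.25→1.75]: (50.21+33.59)/2 × 1.5 = 62.85
  [1.75→2.25]: (33.59+29.38)/2 × 0.5 = 15.7425
  [2.25→2.75]: (29.38+25.69)/2 × 0.5 = 13.7675
  Sum = 105.3475 mg/L·hr
IV tail: 25.69/0.268 = 95.858; AUC_iv,0→∞ = 105.3475 + 95.858 = 201.2055 mg/L·hr
Trapezoidal AUC_0→4.5 (oral suspension):
  [0→2]: (0.00+37.34)/2 × 2 = 37.34
  [2→4]: (37.34+26.19)/2 × 2 = 63.53
  [4→4.5]: (26.19+23.22)/2 × 0.5 = 12.3525
  Sum = 113.2225 mg/L·hr
oral suspension tail: 23.22/0.268 = 86.642; AUC_ev,0→∞ = 113.2225 + 86.642 = 199.8645 mg/L·hr
F = (AUC_ev/D_ev)/(AUC_iv/D_iv) = (199.8645/25)/(201.2055/25) = 7.99458/8.04822 = 0.9933

F = 0.993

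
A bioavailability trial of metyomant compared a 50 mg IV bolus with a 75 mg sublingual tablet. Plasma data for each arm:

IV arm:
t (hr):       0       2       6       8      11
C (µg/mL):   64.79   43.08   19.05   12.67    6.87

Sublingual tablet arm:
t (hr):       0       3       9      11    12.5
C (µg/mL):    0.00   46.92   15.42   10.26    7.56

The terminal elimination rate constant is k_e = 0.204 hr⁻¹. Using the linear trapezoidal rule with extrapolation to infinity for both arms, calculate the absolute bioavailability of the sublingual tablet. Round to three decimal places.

F = 0.680

Trapezoidal AUC_0→11 (IV):
  [0→2]: (64.79+43.08)/2 × 2 = 107.87
  [2→6]: (43.08+19.05)/2 × 4 = 124.26
  [6→8]: (19.05+12.67)/2 × 2 = 31.72
  [8→11]: (12.67+6.87)/2 × 3 = 29.31
  Sum = 293.16 µg/mL·hr
IV tail: 6.87/0.204 = 33.676; AUC_iv,0→∞ = 293.16 + 33.676 = 326.836 µg/mL·hr
Trapezoidal AUC_0→12.5 (sublingual tablet):
  [0→3]: (0.00+46.92)/2 × 3 = 70.38
  [3→9]: (46.92+15.42)/2 × 6 = 187.02
  [9→11]: (15.42+10.26)/2 × 2 = 25.68
  [11→12.5]: (10.26+7.56)/2 × 1.5 = 13.365
  Sum = 296.445 µg/mL·hr
sublingual tablet tail: 7.56/0.204 = 37.059; AUC_ev,0→∞ = 296.445 + 37.059 = 333.504 µg/mL·hr
F = (AUC_ev/D_ev)/(AUC_iv/D_iv) = (333.504/75)/(326.836/50) = 4.44672/6.53672 = 0.6803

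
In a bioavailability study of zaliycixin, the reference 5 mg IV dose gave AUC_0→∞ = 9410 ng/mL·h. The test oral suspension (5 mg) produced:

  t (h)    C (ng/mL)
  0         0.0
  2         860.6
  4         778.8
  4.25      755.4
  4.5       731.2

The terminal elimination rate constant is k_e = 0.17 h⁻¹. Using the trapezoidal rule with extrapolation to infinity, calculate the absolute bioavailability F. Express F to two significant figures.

F = 0.76

Trapezoidal AUC_0→4.5 (oral suspension):
  [0→2]: (0.0+860.6)/2 × 2 = 860.6
  [2→4]: (860.6+778.8)/2 × 2 = 1639.4
  [4→4.25]: (778.8+755.4)/2 × 0.25 = 191.775
  [4.25→4.5]: (755.4+731.2)/2 × 0.25 = 185.825
  Sum = 2877.6 ng/mL·h
Tail: C_last/k_e = 731.2/0.17 = 4301.176
AUC_0→∞ (oral suspension) = 2877.6 + 4301.176 = 7178.776 ng/mL·h
F = (AUC_ev/D_ev)/(AUC_iv/D_iv) = (7178.776/5)/(9410/5) = 1435.7552/1882 = 0.7629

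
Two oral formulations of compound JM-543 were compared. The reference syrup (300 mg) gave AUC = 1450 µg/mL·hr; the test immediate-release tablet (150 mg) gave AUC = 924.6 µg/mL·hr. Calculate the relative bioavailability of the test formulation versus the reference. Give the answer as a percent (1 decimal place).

F_rel = (AUC_test/D_test) / (AUC_ref/D_ref)
      = (924.6/150) / (1450/300)
      = 6.164 / 4.83333 = 1.2753 = 127.53%

F_rel = 127.5%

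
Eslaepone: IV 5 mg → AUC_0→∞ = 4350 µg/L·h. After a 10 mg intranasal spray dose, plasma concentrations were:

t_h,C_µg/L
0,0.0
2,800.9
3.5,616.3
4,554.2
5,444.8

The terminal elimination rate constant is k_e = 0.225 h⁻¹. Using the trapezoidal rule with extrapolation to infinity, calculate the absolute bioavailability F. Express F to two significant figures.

Trapezoidal AUC_0→5 (intranasal spray):
  [0→2]: (0.0+800.9)/2 × 2 = 800.9
  [2→3.5]: (800.9+616.3)/2 × 1.5 = 1062.9
  [3.5→4]: (616.3+554.2)/2 × 0.5 = 292.625
  [4→5]: (554.2+444.8)/2 × 1 = 499.5
  Sum = 2655.925 µg/L·h
Tail: C_last/k_e = 444.8/0.225 = 1976.889
AUC_0→∞ (intranasal spray) = 2655.925 + 1976.889 = 4632.814 µg/L·h
F = (AUC_ev/D_ev)/(AUC_iv/D_iv) = (4632.814/10)/(4350/5) = 463.2814/870 = 0.5325

F = 0.53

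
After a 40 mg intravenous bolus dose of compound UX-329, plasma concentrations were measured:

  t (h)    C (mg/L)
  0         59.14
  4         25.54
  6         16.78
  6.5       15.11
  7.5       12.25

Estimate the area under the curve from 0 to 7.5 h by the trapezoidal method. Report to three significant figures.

Trapezoidal AUC_0→7.5:
  [0→4]: (59.14+25.54)/2 × 4 = 169.36
  [4→6]: (25.54+16.78)/2 × 2 = 42.32
  [6→6.5]: (16.78+15.11)/2 × 0.5 = 7.9725
  [6.5→7.5]: (15.11+12.25)/2 × 1 = 13.68
  Sum = 233.3325 mg/L·h

AUC = 233 mg/L·h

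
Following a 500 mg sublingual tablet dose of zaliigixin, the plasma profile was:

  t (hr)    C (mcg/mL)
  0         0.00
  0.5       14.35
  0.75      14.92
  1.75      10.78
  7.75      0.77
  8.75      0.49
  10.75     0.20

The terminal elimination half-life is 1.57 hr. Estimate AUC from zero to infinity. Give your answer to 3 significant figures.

Trapezoidal AUC_0→10.75:
  [0→0.5]: (0.00+14.35)/2 × 0.5 = 3.5875
  [0.5→0.75]: (14.35+14.92)/2 × 0.25 = 3.65875
  [0.75→1.75]: (14.92+10.78)/2 × 1 = 12.85
  [1.75→7.75]: (10.78+0.77)/2 × 6 = 34.65
  [7.75→8.75]: (0.77+0.49)/2 × 1 = 0.63
  [8.75→10.75]: (0.49+0.20)/2 × 2 = 0.69
  Sum = 56.06625 mcg/mL·hr
k_e = ln2 / t½ = 0.693147 / 1.57 = 0.4415 hr^-1
Extrapolated tail: C_last / k_e = 0.20 / 0.4415 = 0.453
AUC_0→∞ = 56.06625 + 0.453 = 56.51925 mcg/mL·hr

AUC = 56.5 mcg/mL·hr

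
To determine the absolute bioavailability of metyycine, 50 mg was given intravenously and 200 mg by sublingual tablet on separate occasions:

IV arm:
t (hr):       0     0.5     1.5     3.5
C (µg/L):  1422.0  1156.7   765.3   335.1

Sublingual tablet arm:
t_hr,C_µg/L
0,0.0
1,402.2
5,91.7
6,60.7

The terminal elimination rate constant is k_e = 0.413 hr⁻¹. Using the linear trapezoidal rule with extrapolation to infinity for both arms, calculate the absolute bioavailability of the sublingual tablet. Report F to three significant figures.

Trapezoidal AUC_0→3.5 (IV):
  [0→0.5]: (1422.0+1156.7)/2 × 0.5 = 644.675
  [0.5→1.5]: (1156.7+765.3)/2 × 1 = 961.0
  [1.5→3.5]: (765.3+335.1)/2 × 2 = 1100.4
  Sum = 2706.075 µg/L·hr
IV tail: 335.1/0.413 = 811.380; AUC_iv,0→∞ = 2706.075 + 811.380 = 3517.455 µg/L·hr
Trapezoidal AUC_0→6 (sublingual tablet):
  [0→1]: (0.0+402.2)/2 × 1 = 201.1
  [1→5]: (402.2+91.7)/2 × 4 = 987.8
  [5→6]: (91.7+60.7)/2 × 1 = 76.2
  Sum = 1265.1 µg/L·hr
sublingual tablet tail: 60.7/0.413 = 146.973; AUC_ev,0→∞ = 1265.1 + 146.973 = 1412.073 µg/L·hr
F = (AUC_ev/D_ev)/(AUC_iv/D_iv) = (1412.073/200)/(3517.455/50) = 7.060365/70.3491 = 0.1004

F = 0.100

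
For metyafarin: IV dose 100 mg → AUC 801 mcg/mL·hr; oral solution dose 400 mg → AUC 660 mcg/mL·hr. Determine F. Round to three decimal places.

F = (AUC_ev / D_ev) / (AUC_iv / D_iv)
  = (660/400) / (801/100)
  = 1.65 / 8.01 = 0.2060

F = 0.206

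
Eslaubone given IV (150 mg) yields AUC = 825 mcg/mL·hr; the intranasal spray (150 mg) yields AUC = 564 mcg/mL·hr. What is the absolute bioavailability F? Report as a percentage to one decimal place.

F = (AUC_ev / D_ev) / (AUC_iv / D_iv)
  = (564/150) / (825/150)
  = 3.76 / 5.5 = 0.6836
  = 68.36%

F = 68.4%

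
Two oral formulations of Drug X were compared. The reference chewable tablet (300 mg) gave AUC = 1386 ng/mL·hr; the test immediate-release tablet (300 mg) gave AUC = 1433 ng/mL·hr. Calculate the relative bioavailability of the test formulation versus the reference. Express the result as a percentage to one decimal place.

F_rel = 103.4%

F_rel = (AUC_test/D_test) / (AUC_ref/D_ref)
      = (1433/300) / (1386/300)
      = 4.77667 / 4.62 = 1.0339 = 103.39%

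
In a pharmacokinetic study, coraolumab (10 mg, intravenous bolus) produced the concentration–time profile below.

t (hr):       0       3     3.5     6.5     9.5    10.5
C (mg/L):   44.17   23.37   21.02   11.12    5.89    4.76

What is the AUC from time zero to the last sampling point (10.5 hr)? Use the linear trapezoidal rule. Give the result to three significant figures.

Trapezoidal AUC_0→10.5:
  [0→3]: (44.17+23.37)/2 × 3 = 101.31
  [3→3.5]: (23.37+21.02)/2 × 0.5 = 11.0975
  [3.5→6.5]: (21.02+11.12)/2 × 3 = 48.21
  [6.5→9.5]: (11.12+5.89)/2 × 3 = 25.515
  [9.5→10.5]: (5.89+4.76)/2 × 1 = 5.325
  Sum = 191.4575 mg/L·hr

AUC = 191 mg/L·hr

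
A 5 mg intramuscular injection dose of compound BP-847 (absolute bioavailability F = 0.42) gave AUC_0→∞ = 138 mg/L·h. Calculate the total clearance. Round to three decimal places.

CL = F × Dose / AUC_0→∞
   = 0.42 × 5 / 138 = 0.0152174 L/h

CL = 0.015 L/h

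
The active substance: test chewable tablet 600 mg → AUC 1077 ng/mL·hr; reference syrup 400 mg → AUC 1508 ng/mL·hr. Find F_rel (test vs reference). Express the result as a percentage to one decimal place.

F_rel = (AUC_test/D_test) / (AUC_ref/D_ref)
      = (1077/600) / (1508/400)
      = 1.795 / 3.77 = 0.4761 = 47.61%

F_rel = 47.6%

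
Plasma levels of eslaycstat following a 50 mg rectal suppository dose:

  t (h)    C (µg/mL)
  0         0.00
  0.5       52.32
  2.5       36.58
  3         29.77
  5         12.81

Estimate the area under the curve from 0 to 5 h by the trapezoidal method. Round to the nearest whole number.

AUC = 161 µg/mL·h

Trapezoidal AUC_0→5:
  [0→0.5]: (0.00+52.32)/2 × 0.5 = 13.08
  [0.5→2.5]: (52.32+36.58)/2 × 2 = 88.9
  [2.5→3]: (36.58+29.77)/2 × 0.5 = 16.5875
  [3→5]: (29.77+12.81)/2 × 2 = 42.58
  Sum = 161.1475 µg/mL·h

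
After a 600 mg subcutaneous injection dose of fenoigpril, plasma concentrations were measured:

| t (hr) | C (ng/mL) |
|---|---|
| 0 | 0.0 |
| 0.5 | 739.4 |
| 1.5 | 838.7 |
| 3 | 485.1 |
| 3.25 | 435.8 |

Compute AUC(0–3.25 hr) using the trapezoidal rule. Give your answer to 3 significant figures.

Trapezoidal AUC_0→3.25:
  [0→0.5]: (0.0+739.4)/2 × 0.5 = 184.85
  [0.5→1.5]: (739.4+838.7)/2 × 1 = 789.05
  [1.5→3]: (838.7+485.1)/2 × 1.5 = 992.85
  [3→3.25]: (485.1+435.8)/2 × 0.25 = 115.1125
  Sum = 2081.8625 ng/mL·hr

AUC = 2080 ng/mL·hr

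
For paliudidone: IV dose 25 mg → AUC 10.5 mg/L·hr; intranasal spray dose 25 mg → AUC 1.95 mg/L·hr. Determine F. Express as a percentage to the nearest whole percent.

F = (AUC_ev / D_ev) / (AUC_iv / D_iv)
  = (1.95/25) / (10.5/25)
  = 0.078 / 0.42 = 0.1857
  = 18.57%

F = 19%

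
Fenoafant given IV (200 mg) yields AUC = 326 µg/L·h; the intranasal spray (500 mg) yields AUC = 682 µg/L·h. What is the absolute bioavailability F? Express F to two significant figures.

F = 0.84

F = (AUC_ev / D_ev) / (AUC_iv / D_iv)
  = (682/500) / (326/200)
  = 1.364 / 1.63 = 0.8368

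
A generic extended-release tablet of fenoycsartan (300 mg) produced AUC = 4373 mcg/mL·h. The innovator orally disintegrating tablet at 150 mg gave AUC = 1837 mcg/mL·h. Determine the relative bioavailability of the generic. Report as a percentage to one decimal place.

F_rel = 119.0%

F_rel = (AUC_test/D_test) / (AUC_ref/D_ref)
      = (4373/300) / (1837/150)
      = 14.5767 / 12.2467 = 1.1903 = 119.03%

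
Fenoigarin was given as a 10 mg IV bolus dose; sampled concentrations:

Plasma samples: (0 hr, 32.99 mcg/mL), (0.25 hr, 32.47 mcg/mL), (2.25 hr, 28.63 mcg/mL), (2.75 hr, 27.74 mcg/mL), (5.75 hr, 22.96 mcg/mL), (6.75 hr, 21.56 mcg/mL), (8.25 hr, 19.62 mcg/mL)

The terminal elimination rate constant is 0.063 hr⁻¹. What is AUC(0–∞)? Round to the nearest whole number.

Trapezoidal AUC_0→8.25:
  [0→0.25]: (32.99+32.47)/2 × 0.25 = 8.1825
  [0.25→2.25]: (32.47+28.63)/2 × 2 = 61.1
  [2.25→2.75]: (28.63+27.74)/2 × 0.5 = 14.0925
  [2.75→5.75]: (27.74+22.96)/2 × 3 = 76.05
  [5.75→6.75]: (22.96+21.56)/2 × 1 = 22.26
  [6.75→8.25]: (21.56+19.62)/2 × 1.5 = 30.885
  Sum = 212.57 mcg/mL·hr
Extrapolated tail: C_last / k_e = 19.62 / 0.063 = 311.429
AUC_0→∞ = 212.57 + 311.429 = 523.999 mcg/mL·hr

AUC = 524 mcg/mL·hr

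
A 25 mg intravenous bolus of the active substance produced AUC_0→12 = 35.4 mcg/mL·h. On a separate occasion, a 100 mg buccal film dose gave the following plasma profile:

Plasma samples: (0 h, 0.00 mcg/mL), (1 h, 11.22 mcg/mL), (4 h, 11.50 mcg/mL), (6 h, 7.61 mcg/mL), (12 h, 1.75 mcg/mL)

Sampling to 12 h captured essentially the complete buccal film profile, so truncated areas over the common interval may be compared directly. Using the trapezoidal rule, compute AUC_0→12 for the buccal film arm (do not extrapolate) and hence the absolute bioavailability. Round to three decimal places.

Trapezoidal AUC_0→12 (buccal film):
  [0→1]: (0.00+11.22)/2 × 1 = 5.61
  [1→4]: (11.22+11.50)/2 × 3 = 34.08
  [4→6]: (11.50+7.61)/2 × 2 = 19.11
  [6→12]: (7.61+1.75)/2 × 6 = 28.08
  Sum = 86.88 mcg/mL·h
F = (AUC_ev/D_ev)/(AUC_iv/D_iv) = (86.88/100)/(35.4/25) = 0.8688/1.416 = 0.6136

F = 0.614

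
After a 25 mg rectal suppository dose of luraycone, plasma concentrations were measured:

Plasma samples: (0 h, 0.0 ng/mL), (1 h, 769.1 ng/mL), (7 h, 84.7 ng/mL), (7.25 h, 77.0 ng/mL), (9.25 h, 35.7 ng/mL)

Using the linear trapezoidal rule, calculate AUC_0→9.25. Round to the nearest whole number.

Trapezoidal AUC_0→9.25:
  [0→1]: (0.0+769.1)/2 × 1 = 384.55
  [1→7]: (769.1+84.7)/2 × 6 = 2561.4
  [7→7.25]: (84.7+77.0)/2 × 0.25 = 20.2125
  [7.25→9.25]: (77.0+35.7)/2 × 2 = 112.7
  Sum = 3078.8625 ng/mL·h

AUC = 3079 ng/mL·h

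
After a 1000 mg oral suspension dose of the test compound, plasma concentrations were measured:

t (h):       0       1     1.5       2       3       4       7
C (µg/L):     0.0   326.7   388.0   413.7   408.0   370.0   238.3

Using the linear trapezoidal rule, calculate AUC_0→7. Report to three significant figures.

AUC = 2250 µg/L·h

Trapezoidal AUC_0→7:
  [0→1]: (0.0+326.7)/2 × 1 = 163.35
  [1→1.5]: (326.7+388.0)/2 × 0.5 = 178.675
  [1.5→2]: (388.0+413.7)/2 × 0.5 = 200.425
  [2→3]: (413.7+408.0)/2 × 1 = 410.85
  [3→4]: (408.0+370.0)/2 × 1 = 389.0
  [4→7]: (370.0+238.3)/2 × 3 = 912.45
  Sum = 2254.75 µg/L·h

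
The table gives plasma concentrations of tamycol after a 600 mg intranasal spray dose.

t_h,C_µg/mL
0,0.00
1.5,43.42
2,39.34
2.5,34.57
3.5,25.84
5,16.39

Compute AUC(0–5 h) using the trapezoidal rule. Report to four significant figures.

AUC = 133.6 µg/mL·h

Trapezoidal AUC_0→5:
  [0→1.5]: (0.00+43.42)/2 × 1.5 = 32.565
  [1.5→2]: (43.42+39.34)/2 × 0.5 = 20.69
  [2→2.5]: (39.34+34.57)/2 × 0.5 = 18.4775
  [2.5→3.5]: (34.57+25.84)/2 × 1 = 30.205
  [3.5→5]: (25.84+16.39)/2 × 1.5 = 31.6725
  Sum = 133.61 µg/mL·h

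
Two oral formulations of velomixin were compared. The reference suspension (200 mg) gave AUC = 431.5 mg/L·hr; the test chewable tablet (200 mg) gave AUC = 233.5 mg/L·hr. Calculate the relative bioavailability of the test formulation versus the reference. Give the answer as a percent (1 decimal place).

F_rel = 54.1%

F_rel = (AUC_test/D_test) / (AUC_ref/D_ref)
      = (233.5/200) / (431.5/200)
      = 1.1675 / 2.1575 = 0.5411 = 54.11%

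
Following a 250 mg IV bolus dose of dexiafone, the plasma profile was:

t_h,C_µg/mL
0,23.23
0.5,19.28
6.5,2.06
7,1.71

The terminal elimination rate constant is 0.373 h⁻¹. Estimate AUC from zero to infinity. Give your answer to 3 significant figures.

AUC = 80.2 µg/mL·h

Trapezoidal AUC_0→7:
  [0→0.5]: (23.23+19.28)/2 × 0.5 = 10.6275
  [0.5→6.5]: (19.28+2.06)/2 × 6 = 64.02
  [6.5→7]: (2.06+1.71)/2 × 0.5 = 0.9425
  Sum = 75.59 µg/mL·h
Extrapolated tail: C_last / k_e = 1.71 / 0.373 = 4.584
AUC_0→∞ = 75.59 + 4.584 = 80.174 µg/mL·h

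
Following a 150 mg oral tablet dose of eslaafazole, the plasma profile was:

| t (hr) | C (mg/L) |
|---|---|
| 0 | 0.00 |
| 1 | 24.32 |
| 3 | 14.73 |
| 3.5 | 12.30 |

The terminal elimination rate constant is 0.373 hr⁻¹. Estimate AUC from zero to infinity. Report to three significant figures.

AUC = 90.9 mg/L·hr

Trapezoidal AUC_0→3.5:
  [0→1]: (0.00+24.32)/2 × 1 = 12.16
  [1→3]: (24.32+14.73)/2 × 2 = 39.05
  [3→3.5]: (14.73+12.30)/2 × 0.5 = 6.7575
  Sum = 57.9675 mg/L·hr
Extrapolated tail: C_last / k_e = 12.30 / 0.373 = 32.976
AUC_0→∞ = 57.9675 + 32.976 = 90.9435 mg/L·hr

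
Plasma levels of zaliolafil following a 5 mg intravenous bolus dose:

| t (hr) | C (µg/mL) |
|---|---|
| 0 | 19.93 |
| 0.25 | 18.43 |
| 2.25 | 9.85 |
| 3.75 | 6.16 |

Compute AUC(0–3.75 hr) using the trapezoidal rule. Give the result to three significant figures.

AUC = 45.1 µg/mL·hr

Trapezoidal AUC_0→3.75:
  [0→0.25]: (19.93+18.43)/2 × 0.25 = 4.795
  [0.25→2.25]: (18.43+9.85)/2 × 2 = 28.28
  [2.25→3.75]: (9.85+6.16)/2 × 1.5 = 12.0075
  Sum = 45.0825 µg/mL·hr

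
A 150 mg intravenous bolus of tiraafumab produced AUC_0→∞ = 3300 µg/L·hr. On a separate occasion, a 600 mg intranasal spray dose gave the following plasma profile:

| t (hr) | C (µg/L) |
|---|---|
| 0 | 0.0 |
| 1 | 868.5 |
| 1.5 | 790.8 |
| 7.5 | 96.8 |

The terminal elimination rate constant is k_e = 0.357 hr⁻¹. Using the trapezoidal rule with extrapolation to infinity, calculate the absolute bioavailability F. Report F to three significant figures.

F = 0.287

Trapezoidal AUC_0→7.5 (intranasal spray):
  [0→1]: (0.0+868.5)/2 × 1 = 434.25
  [1→1.5]: (868.5+790.8)/2 × 0.5 = 414.825
  [1.5→7.5]: (790.8+96.8)/2 × 6 = 2662.8
  Sum = 3511.875 µg/L·hr
Tail: C_last/k_e = 96.8/0.357 = 271.148
AUC_0→∞ (intranasal spray) = 3511.875 + 271.148 = 3783.023 µg/L·hr
F = (AUC_ev/D_ev)/(AUC_iv/D_iv) = (3783.023/600)/(3300/150) = 6.30504/22 = 0.2866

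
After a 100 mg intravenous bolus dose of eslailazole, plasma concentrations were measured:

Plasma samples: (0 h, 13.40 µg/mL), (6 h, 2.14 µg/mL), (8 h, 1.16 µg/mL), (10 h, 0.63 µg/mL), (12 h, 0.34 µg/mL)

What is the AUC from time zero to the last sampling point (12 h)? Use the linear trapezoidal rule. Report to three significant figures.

AUC = 52.7 µg/mL·h

Trapezoidal AUC_0→12:
  [0→6]: (13.40+2.14)/2 × 6 = 46.62
  [6→8]: (2.14+1.16)/2 × 2 = 3.3
  [8→10]: (1.16+0.63)/2 × 2 = 1.79
  [10→12]: (0.63+0.34)/2 × 2 = 0.97
  Sum = 52.68 µg/mL·h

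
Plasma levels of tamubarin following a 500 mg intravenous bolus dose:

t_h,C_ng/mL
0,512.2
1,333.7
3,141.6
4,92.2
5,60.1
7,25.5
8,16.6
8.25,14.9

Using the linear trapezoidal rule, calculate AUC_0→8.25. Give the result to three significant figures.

Trapezoidal AUC_0→8.25:
  [0→1]: (512.2+333.7)/2 × 1 = 422.95
  [1→3]: (333.7+141.6)/2 × 2 = 475.3
  [3→4]: (141.6+92.2)/2 × 1 = 116.9
  [4→5]: (92.2+60.1)/2 × 1 = 76.15
  [5→7]: (60.1+25.5)/2 × 2 = 85.6
  [7→8]: (25.5+16.6)/2 × 1 = 21.05
  [8→8.25]: (16.6+14.9)/2 × 0.25 = 3.9375
  Sum = 1201.8875 ng/mL·h

AUC = 1200 ng/mL·h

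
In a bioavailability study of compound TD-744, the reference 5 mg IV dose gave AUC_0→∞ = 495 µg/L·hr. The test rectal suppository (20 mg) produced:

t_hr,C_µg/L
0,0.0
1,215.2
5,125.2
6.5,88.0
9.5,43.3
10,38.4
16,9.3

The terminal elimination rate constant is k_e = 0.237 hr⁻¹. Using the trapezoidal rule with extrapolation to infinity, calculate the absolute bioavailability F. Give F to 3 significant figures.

Trapezoidal AUC_0→16 (rectal suppository):
  [0→1]: (0.0+215.2)/2 × 1 = 107.6
  [1→5]: (215.2+125.2)/2 × 4 = 680.8
  [5→6.5]: (125.2+88.0)/2 × 1.5 = 159.9
  [6.5→9.5]: (88.0+43.3)/2 × 3 = 196.95
  [9.5→10]: (43.3+38.4)/2 × 0.5 = 20.425
  [10→16]: (38.4+9.3)/2 × 6 = 143.1
  Sum = 1308.775 µg/L·hr
Tail: C_last/k_e = 9.3/0.237 = 39.241
AUC_0→∞ (rectal suppository) = 1308.775 + 39.241 = 1348.016 µg/L·hr
F = (AUC_ev/D_ev)/(AUC_iv/D_iv) = (1348.016/20)/(495/5) = 67.4008/99 = 0.6808

F = 0.681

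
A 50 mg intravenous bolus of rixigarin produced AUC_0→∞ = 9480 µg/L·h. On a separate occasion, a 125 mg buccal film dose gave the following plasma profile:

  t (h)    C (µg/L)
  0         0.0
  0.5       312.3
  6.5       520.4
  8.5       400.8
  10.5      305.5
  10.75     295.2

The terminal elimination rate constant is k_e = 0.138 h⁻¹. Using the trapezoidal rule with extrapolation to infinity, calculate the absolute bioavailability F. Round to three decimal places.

Trapezoidal AUC_0→10.75 (buccal film):
  [0→0.5]: (0.0+312.3)/2 × 0.5 = 78.075
  [0.5→6.5]: (312.3+520.4)/2 × 6 = 2498.1
  [6.5→8.5]: (520.4+400.8)/2 × 2 = 921.2
  [8.5→10.5]: (400.8+305.5)/2 × 2 = 706.3
  [10.5→10.75]: (305.5+295.2)/2 × 0.25 = 75.0875
  Sum = 4278.7625 µg/L·h
Tail: C_last/k_e = 295.2/0.138 = 2139.130
AUC_0→∞ (buccal film) = 4278.7625 + 2139.130 = 6417.8925 µg/L·h
F = (AUC_ev/D_ev)/(AUC_iv/D_iv) = (6417.8925/125)/(9480/50) = 51.34314/189.6 = 0.2708

F = 0.271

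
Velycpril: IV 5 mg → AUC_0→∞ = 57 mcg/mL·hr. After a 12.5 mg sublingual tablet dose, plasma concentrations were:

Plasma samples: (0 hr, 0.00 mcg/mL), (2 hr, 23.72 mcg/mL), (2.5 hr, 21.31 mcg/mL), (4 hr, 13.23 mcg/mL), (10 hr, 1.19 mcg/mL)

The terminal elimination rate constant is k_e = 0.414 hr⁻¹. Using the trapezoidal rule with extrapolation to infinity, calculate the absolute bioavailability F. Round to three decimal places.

Trapezoidal AUC_0→10 (sublingual tablet):
  [0→2]: (0.00+23.72)/2 × 2 = 23.72
  [2→2.5]: (23.72+21.31)/2 × 0.5 = 11.2575
  [2.5→4]: (21.31+13.23)/2 × 1.5 = 25.905
  [4→10]: (13.23+1.19)/2 × 6 = 43.26
  Sum = 104.1425 mcg/mL·hr
Tail: C_last/k_e = 1.19/0.414 = 2.874
AUC_0→∞ (sublingual tablet) = 104.1425 + 2.874 = 107.0165 mcg/mL·hr
F = (AUC_ev/D_ev)/(AUC_iv/D_iv) = (107.0165/12.5)/(57/5) = 8.56132/11.4 = 0.7510

F = 0.751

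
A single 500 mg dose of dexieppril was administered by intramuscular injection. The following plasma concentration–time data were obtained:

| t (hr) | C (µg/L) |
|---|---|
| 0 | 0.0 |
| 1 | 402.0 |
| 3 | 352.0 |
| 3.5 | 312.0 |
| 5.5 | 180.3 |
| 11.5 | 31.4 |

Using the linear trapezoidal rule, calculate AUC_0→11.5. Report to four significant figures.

Trapezoidal AUC_0→11.5:
  [0→1]: (0.0+402.0)/2 × 1 = 201.0
  [1→3]: (402.0+352.0)/2 × 2 = 754.0
  [3→3.5]: (352.0+312.0)/2 × 0.5 = 166.0
  [3.5→5.5]: (312.0+180.3)/2 × 2 = 492.3
  [5.5→11.5]: (180.3+31.4)/2 × 6 = 635.1
  Sum = 2248.4 µg/L·hr

AUC = 2248 µg/L·hr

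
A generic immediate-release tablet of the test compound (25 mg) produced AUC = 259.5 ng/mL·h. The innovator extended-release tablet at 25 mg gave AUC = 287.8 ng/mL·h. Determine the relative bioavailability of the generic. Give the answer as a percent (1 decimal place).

F_rel = 90.2%

F_rel = (AUC_test/D_test) / (AUC_ref/D_ref)
      = (259.5/25) / (287.8/25)
      = 10.38 / 11.512 = 0.9017 = 90.17%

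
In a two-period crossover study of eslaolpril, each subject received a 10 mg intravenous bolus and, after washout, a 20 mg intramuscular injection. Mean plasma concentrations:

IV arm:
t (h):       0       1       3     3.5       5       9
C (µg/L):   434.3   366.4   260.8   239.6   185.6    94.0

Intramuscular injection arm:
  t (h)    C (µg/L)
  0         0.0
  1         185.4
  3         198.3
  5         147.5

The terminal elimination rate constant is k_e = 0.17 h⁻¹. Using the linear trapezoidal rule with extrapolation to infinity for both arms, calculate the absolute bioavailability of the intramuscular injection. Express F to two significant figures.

F = 0.33

Trapezoidal AUC_0→9 (IV):
  [0→1]: (434.3+366.4)/2 × 1 = 400.35
  [1→3]: (366.4+260.8)/2 × 2 = 627.2
  [3→3.5]: (260.8+239.6)/2 × 0.5 = 125.1
  [3.5→5]: (239.6+185.6)/2 × 1.5 = 318.9
  [5→9]: (185.6+94.0)/2 × 4 = 559.2
  Sum = 2030.75 µg/L·h
IV tail: 94.0/0.17 = 552.941; AUC_iv,0→∞ = 2030.75 + 552.941 = 2583.691 µg/L·h
Trapezoidal AUC_0→5 (intramuscular injection):
  [0→1]: (0.0+185.4)/2 × 1 = 92.7
  [1→3]: (185.4+198.3)/2 × 2 = 383.7
  [3→5]: (198.3+147.5)/2 × 2 = 345.8
  Sum = 822.2 µg/L·h
intramuscular injection tail: 147.5/0.17 = 867.647; AUC_ev,0→∞ = 822.2 + 867.647 = 1689.847 µg/L·h
F = (AUC_ev/D_ev)/(AUC_iv/D_iv) = (1689.847/20)/(2583.691/10) = 84.49235/258.3691 = 0.3270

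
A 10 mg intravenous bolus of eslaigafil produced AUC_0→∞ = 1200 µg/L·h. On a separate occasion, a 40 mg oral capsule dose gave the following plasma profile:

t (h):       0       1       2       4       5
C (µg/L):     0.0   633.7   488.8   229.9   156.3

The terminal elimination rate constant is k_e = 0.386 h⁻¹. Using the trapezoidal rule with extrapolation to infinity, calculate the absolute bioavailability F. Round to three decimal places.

F = 0.457

Trapezoidal AUC_0→5 (oral capsule):
  [0→1]: (0.0+633.7)/2 × 1 = 316.85
  [1→2]: (633.7+488.8)/2 × 1 = 561.25
  [2→4]: (488.8+229.9)/2 × 2 = 718.7
  [4→5]: (229.9+156.3)/2 × 1 = 193.1
  Sum = 1789.9 µg/L·h
Tail: C_last/k_e = 156.3/0.386 = 404.922
AUC_0→∞ (oral capsule) = 1789.9 + 404.922 = 2194.822 µg/L·h
F = (AUC_ev/D_ev)/(AUC_iv/D_iv) = (2194.822/40)/(1200/10) = 54.87055/120 = 0.4573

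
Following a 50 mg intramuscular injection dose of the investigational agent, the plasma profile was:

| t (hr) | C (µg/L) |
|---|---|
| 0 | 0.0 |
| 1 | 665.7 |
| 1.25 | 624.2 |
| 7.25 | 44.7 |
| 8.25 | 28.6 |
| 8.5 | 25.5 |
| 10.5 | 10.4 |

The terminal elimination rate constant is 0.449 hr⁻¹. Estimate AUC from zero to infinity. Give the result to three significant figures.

AUC = 2600 µg/L·hr

Trapezoidal AUC_0→10.5:
  [0→1]: (0.0+665.7)/2 × 1 = 332.85
  [1→1.25]: (665.7+624.2)/2 × 0.25 = 161.2375
  [1.25→7.25]: (624.2+44.7)/2 × 6 = 2006.7
  [7.25→8.25]: (44.7+28.6)/2 × 1 = 36.65
  [8.25→8.5]: (28.6+25.5)/2 × 0.25 = 6.7625
  [8.5→10.5]: (25.5+10.4)/2 × 2 = 35.9
  Sum = 2580.1 µg/L·hr
Extrapolated tail: C_last / k_e = 10.4 / 0.449 = 23.163
AUC_0→∞ = 2580.1 + 23.163 = 2603.263 µg/L·hr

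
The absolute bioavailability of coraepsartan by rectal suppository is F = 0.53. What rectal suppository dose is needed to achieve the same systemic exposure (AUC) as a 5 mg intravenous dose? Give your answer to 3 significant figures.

D_rectal = 9.43 mg

For equal systemic exposure: F × D_ev = D_iv
D_ev = D_iv / F = 5 / 0.53 = 9.43396 mg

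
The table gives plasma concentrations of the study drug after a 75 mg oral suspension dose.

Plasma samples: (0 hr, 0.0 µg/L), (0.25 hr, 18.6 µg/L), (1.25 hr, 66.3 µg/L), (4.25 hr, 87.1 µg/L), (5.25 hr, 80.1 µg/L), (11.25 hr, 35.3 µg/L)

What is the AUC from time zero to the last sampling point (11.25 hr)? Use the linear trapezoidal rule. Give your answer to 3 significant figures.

Trapezoidal AUC_0→11.25:
  [0→0.25]: (0.0+18.6)/2 × 0.25 = 2.325
  [0.25→1.25]: (18.6+66.3)/2 × 1 = 42.45
  [1.25→4.25]: (66.3+87.1)/2 × 3 = 230.1
  [4.25→5.25]: (87.1+80.1)/2 × 1 = 83.6
  [5.25→11.25]: (80.1+35.3)/2 × 6 = 346.2
  Sum = 704.675 µg/L·hr

AUC = 705 µg/L·hr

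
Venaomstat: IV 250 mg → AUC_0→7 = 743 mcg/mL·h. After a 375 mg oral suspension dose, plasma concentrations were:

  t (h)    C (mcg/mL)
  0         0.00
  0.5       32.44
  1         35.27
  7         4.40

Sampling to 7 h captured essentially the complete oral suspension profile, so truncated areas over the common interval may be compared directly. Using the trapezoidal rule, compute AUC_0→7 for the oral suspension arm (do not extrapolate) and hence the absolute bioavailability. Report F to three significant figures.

Trapezoidal AUC_0→7 (oral suspension):
  [0→0.5]: (0.00+32.44)/2 × 0.5 = 8.11
  [0.5→1]: (32.44+35.27)/2 × 0.5 = 16.9275
  [1→7]: (35.27+4.40)/2 × 6 = 119.01
  Sum = 144.0475 mcg/mL·h
F = (AUC_ev/D_ev)/(AUC_iv/D_iv) = (144.0475/375)/(743/250) = 0.384127/2.972 = 0.1292

F = 0.129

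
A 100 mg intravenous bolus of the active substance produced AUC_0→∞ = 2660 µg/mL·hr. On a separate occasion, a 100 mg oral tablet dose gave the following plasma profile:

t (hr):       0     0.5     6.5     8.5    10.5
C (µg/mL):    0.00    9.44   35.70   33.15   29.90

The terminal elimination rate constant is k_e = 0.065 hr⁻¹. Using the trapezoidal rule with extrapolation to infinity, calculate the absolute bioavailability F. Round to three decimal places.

Trapezoidal AUC_0→10.5 (oral tablet):
  [0→0.5]: (0.00+9.44)/2 × 0.5 = 2.36
  [0.5→6.5]: (9.44+35.70)/2 × 6 = 135.42
  [6.5→8.5]: (35.70+33.15)/2 × 2 = 68.85
  [8.5→10.5]: (33.15+29.90)/2 × 2 = 63.05
  Sum = 269.68 µg/mL·hr
Tail: C_last/k_e = 29.90/0.065 = 460.000
AUC_0→∞ (oral tablet) = 269.68 + 460.000 = 729.68 µg/mL·hr
F = (AUC_ev/D_ev)/(AUC_iv/D_iv) = (729.68/100)/(2660/100) = 7.2968/26.6 = 0.2743

F = 0.274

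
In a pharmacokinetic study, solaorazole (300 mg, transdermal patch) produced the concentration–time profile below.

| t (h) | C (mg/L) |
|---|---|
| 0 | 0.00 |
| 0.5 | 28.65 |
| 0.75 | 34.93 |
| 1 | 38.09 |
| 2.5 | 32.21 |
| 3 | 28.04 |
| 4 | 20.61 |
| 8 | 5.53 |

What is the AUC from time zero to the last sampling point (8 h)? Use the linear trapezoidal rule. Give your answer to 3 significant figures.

AUC = 169 mg/L·h

Trapezoidal AUC_0→8:
  [0→0.5]: (0.00+28.65)/2 × 0.5 = 7.1625
  [0.5→0.75]: (28.65+34.93)/2 × 0.25 = 7.9475
  [0.75→1]: (34.93+38.09)/2 × 0.25 = 9.1275
  [1→2.5]: (38.09+32.21)/2 × 1.5 = 52.725
  [2.5→3]: (32.21+28.04)/2 × 0.5 = 15.0625
  [3→4]: (28.04+20.61)/2 × 1 = 24.325
  [4→8]: (20.61+5.53)/2 × 4 = 52.28
  Sum = 168.63 mg/L·h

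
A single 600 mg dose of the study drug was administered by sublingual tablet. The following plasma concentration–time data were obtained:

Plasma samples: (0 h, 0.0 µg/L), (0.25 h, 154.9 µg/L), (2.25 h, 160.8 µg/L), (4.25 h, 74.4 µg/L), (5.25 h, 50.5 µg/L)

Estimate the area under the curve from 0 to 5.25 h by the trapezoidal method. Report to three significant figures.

AUC = 633 µg/L·h

Trapezoidal AUC_0→5.25:
  [0→0.25]: (0.0+154.9)/2 × 0.25 = 19.3625
  [0.25→2.25]: (154.9+160.8)/2 × 2 = 315.7
  [2.25→4.25]: (160.8+74.4)/2 × 2 = 235.2
  [4.25→5.25]: (74.4+50.5)/2 × 1 = 62.45
  Sum = 632.7125 µg/L·h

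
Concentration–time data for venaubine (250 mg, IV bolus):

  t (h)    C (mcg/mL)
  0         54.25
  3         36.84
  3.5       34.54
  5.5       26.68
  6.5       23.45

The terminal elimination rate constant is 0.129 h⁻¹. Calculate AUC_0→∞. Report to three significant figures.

Trapezoidal AUC_0→6.5:
  [0→3]: (54.25+36.84)/2 × 3 = 136.635
  [3→3.5]: (36.84+34.54)/2 × 0.5 = 17.845
  [3.5→5.5]: (34.54+26.68)/2 × 2 = 61.22
  [5.5→6.5]: (26.68+23.45)/2 × 1 = 25.065
  Sum = 240.765 mcg/mL·h
Extrapolated tail: C_last / k_e = 23.45 / 0.129 = 181.783
AUC_0→∞ = 240.765 + 181.783 = 422.548 mcg/mL·h

AUC = 423 mcg/mL·h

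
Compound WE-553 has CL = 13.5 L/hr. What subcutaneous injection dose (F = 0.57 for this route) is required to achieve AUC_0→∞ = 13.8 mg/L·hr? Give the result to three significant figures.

Dose = CL × AUC_0→∞ / F
     = 13.5 × 13.8 / 0.57 = 326.842 mg

Dose = 327 mg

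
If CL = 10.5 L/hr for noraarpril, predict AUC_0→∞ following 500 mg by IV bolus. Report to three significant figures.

AUC = 47.6 mg/L·hr

AUC_0→∞ = Dose_iv / CL
        = 500 / 10.5 = 47.619 mg/L·hr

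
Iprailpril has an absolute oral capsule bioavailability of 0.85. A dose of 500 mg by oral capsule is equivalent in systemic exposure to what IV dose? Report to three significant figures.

Systemic exposure from an extravascular dose = F × D_ev, so the equivalent IV dose is F × D_ev.
D_iv = F × D_ev = 0.85 × 500 = 425 mg

D_iv = 425 mg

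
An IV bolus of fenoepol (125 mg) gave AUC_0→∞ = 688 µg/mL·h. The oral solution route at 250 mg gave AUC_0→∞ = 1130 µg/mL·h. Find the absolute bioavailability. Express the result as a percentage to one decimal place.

F = 82.1%

F = (AUC_ev / D_ev) / (AUC_iv / D_iv)
  = (1130/250) / (688/125)
  = 4.52 / 5.504 = 0.8212
  = 82.12%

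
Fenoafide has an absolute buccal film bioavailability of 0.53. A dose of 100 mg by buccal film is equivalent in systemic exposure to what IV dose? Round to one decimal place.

D_iv = 53.0 mg

Systemic exposure from an extravascular dose = F × D_ev, so the equivalent IV dose is F × D_ev.
D_iv = F × D_ev = 0.53 × 100 = 53 mg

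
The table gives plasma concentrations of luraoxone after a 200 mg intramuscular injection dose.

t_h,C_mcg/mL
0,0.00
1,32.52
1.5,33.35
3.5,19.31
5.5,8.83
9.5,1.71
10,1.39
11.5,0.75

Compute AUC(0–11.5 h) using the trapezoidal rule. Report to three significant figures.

Trapezoidal AUC_0→11.5:
  [0→1]: (0.00+32.52)/2 × 1 = 16.26
  [1→1.5]: (32.52+33.35)/2 × 0.5 = 16.4675
  [1.5→3.5]: (33.35+19.31)/2 × 2 = 52.66
  [3.5→5.5]: (19.31+8.83)/2 × 2 = 28.14
  [5.5→9.5]: (8.83+1.71)/2 × 4 = 21.08
  [9.5→10]: (1.71+1.39)/2 × 0.5 = 0.775
  [10→11.5]: (1.39+0.75)/2 × 1.5 = 1.605
  Sum = 136.9875 mcg/mL·h

AUC = 137 mcg/mL·h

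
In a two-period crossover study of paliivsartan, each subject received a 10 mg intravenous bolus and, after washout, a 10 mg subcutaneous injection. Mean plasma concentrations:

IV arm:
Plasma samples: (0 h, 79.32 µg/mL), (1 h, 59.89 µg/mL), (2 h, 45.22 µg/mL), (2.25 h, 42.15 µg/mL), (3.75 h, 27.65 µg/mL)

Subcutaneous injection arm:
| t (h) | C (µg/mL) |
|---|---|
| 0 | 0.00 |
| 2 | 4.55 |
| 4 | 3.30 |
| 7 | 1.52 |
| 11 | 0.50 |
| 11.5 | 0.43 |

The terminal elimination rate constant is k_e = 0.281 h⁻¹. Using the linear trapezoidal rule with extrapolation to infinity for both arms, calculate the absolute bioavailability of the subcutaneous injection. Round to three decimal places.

F = 0.090

Trapezoidal AUC_0→3.75 (IV):
  [0→1]: (79.32+59.89)/2 × 1 = 69.605
  [1→2]: (59.89+45.22)/2 × 1 = 52.555
  [2→2.25]: (45.22+42.15)/2 × 0.25 = 10.92125
  [2.25→3.75]: (42.15+27.65)/2 × 1.5 = 52.35
  Sum = 185.43125 µg/mL·h
IV tail: 27.65/0.281 = 98.399; AUC_iv,0→∞ = 185.43125 + 98.399 = 283.83025 µg/mL·h
Trapezoidal AUC_0→11.5 (subcutaneous injection):
  [0→2]: (0.00+4.55)/2 × 2 = 4.55
  [2→4]: (4.55+3.30)/2 × 2 = 7.85
  [4→7]: (3.30+1.52)/2 × 3 = 7.23
  [7→11]: (1.52+0.50)/2 × 4 = 4.04
  [11→11.5]: (0.50+0.43)/2 × 0.5 = 0.2325
  Sum = 23.9025 µg/mL·h
subcutaneous injection tail: 0.43/0.281 = 1.530; AUC_ev,0→∞ = 23.9025 + 1.530 = 25.4325 µg/mL·h
F = (AUC_ev/D_ev)/(AUC_iv/D_iv) = (25.4325/10)/(283.83025/10) = 2.54325/28.383025 = 0.0896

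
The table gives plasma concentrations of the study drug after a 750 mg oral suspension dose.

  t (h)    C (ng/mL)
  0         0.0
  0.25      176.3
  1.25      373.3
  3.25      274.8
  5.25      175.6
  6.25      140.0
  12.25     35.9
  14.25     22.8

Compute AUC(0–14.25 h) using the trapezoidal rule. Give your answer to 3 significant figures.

AUC = 2140 ng/mL·h

Trapezoidal AUC_0→14.25:
  [0→0.25]: (0.0+176.3)/2 × 0.25 = 22.0375
  [0.25→1.25]: (176.3+373.3)/2 × 1 = 274.8
  [1.25→3.25]: (373.3+274.8)/2 × 2 = 648.1
  [3.25→5.25]: (274.8+175.6)/2 × 2 = 450.4
  [5.25→6.25]: (175.6+140.0)/2 × 1 = 157.8
  [6.25→12.25]: (140.0+35.9)/2 × 6 = 527.7
  [12.25→14.25]: (35.9+22.8)/2 × 2 = 58.7
  Sum = 2139.5375 ng/mL·h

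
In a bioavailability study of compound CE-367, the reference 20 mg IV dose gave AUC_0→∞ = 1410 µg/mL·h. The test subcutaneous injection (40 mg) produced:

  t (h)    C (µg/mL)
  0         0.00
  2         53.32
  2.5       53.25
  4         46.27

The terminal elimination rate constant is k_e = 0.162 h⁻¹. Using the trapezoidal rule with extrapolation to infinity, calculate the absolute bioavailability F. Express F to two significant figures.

Trapezoidal AUC_0→4 (subcutaneous injection):
  [0→2]: (0.00+53.32)/2 × 2 = 53.32
  [2→2.5]: (53.32+53.25)/2 × 0.5 = 26.6425
  [2.5→4]: (53.25+46.27)/2 × 1.5 = 74.64
  Sum = 154.6025 µg/mL·h
Tail: C_last/k_e = 46.27/0.162 = 285.617
AUC_0→∞ (subcutaneous injection) = 154.6025 + 285.617 = 440.2195 µg/mL·h
F = (AUC_ev/D_ev)/(AUC_iv/D_iv) = (440.2195/40)/(1410/20) = 11.0055/70.5 = 0.1561

F = 0.16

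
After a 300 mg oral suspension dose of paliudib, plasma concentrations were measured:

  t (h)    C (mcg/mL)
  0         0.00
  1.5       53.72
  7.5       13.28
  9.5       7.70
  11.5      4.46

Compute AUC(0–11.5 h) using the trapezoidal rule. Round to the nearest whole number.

Trapezoidal AUC_0→11.5:
  [0→1.5]: (0.00+53.72)/2 × 1.5 = 40.29
  [1.5→7.5]: (53.72+13.28)/2 × 6 = 201.0
  [7.5→9.5]: (13.28+7.70)/2 × 2 = 20.98
  [9.5→11.5]: (7.70+4.46)/2 × 2 = 12.16
  Sum = 274.43 mcg/mL·h

AUC = 274 mcg/mL·h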